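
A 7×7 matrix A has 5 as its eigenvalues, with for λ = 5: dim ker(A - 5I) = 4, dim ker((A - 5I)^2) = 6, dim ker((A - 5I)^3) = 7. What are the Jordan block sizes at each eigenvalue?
λ = 5: successive nullity increments [4, 2, 1] count blocks of size ≥ k; block sizes are [3, 2, 1, 1].

Jordan blocks: (5, 3), (5, 2), (5, 1), (5, 1)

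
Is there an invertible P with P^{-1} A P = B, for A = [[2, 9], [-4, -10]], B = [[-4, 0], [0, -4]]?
Both have characteristic polynomial (x + 4)^2, but the minimal polynomial of A is (x + 4)^2 while the minimal polynomial of B is x + 4. The minimal polynomial is a similarity invariant, so A and B are not similar.

No.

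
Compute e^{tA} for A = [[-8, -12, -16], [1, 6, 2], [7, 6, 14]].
A has Jordan form J = [[0, 0, 0], [0, 6, 1], [0, 0, 6]] with A = PJP^{-1}, so e^{tA} = P e^{tJ} P^{-1}.

For a Jordan block J_k(λ), e^{tJ_k(λ)} = e^{λt} · (I + tN + t^2 N^2/2! + ... + t^{k-1} N^{k-1}/(k-1)!) where N is the nilpotent superdiagonal part.

Assembling the blocks and conjugating back gives the entries of e^{tA} as shown above.

e^{tA} = [[-2*t*e^{6*t} - e^{6*t} + 2, 2 - 2*e^{6*t}, -4*t*e^{6*t} - 2*e^{6*t} + 2], [t*e^{6*t}, e^{6*t}, 2*t*e^{6*t}], [t*e^{6*t} + e^{6*t} - 1, e^{6*t} - 1, 2*t*e^{6*t} + 2*e^{6*t} - 1]]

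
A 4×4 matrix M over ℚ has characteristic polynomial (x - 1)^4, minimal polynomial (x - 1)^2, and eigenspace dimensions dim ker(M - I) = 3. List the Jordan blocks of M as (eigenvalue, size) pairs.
λ = 1: algebraic multiplicity 4 (exponent in χ_M), largest block size 2 (exponent in m_M), 3 blocks (geometric multiplicity). These force block sizes [2, 1, 1].

Jordan blocks: (1, 2), (1, 1), (1, 1)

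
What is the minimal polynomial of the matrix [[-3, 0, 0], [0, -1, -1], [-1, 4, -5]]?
The characteristic polynomial factors as (x + 3)^3. The minimal polynomial is ∏(x - λ)^{k_λ} where k_λ is the size of the largest Jordan block at λ.

For λ = -3: rank(A + 3I) = 2, and the largest Jordan block has size 3 (the smallest k with rank((A + 3I)^k) = rank((A + 3I)^(k+1))).

So m_A(x) = (x + 3)^3.

m_A(x) = (x + 3)^3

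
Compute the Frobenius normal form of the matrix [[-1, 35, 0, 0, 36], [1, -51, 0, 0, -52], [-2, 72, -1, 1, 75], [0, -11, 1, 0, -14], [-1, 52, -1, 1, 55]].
The invariant factors of A (the non-unit diagonal entries of the Smith normal form of xI - A over ℚ[x]) are (x + 4)(x^2 - 3x - 2)^2, each dividing the next. The characteristic polynomial is their product, (x + 4)(x^2 - 3x - 2)^2.

The rational canonical form is the block-diagonal matrix of companion matrices C(f_i):
R = [[0, 0, 0, 0, -16], [1, 0, 0, 0, -52], [0, 1, 0, 0, -32], [0, 0, 1, 0, 19], [0, 0, 0, 1, 2]].

Note the characteristic polynomial does not split into linear factors over ℚ, so A has no Jordan form over ℚ; the rational canonical form exists over any field.

R = [[0, 0, 0, 0, -16], [1, 0, 0, 0, -52], [0, 1, 0, 0, -32], [0, 0, 1, 0, 19], [0, 0, 0, 1, 2]]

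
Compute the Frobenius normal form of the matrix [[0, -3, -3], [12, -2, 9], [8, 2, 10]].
The invariant factors of A (the non-unit diagonal entries of the Smith normal form of xI - A over ℚ[x]) are (x - 4)(x^2 - 4x + 6), each dividing the next. The characteristic polynomial is their product, (x - 4)(x^2 - 4x + 6).

The rational canonical form is the block-diagonal matrix of companion matrices C(f_i):
R = [[0, 0, 24], [1, 0, -22], [0, 1, 8]].

Note the characteristic polynomial does not split into linear factors over ℚ, so A has no Jordan form over ℚ; the rational canonical form exists over any field.

R = [[0, 0, 24], [1, 0, -22], [0, 1, 8]]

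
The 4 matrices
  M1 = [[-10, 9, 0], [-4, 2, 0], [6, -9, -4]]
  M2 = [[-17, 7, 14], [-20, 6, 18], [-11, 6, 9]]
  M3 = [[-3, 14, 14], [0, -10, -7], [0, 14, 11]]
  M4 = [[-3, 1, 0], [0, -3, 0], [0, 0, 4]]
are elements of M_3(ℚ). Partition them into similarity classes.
3 classes: {M1}, {M2, M4}, {M3}

Characteristic polynomials: χ_{M1} = (x + 4)^3, χ_{M2} = (x - 4)(x + 3)^2, χ_{M3} = (x - 4)(x + 3)^2, χ_{M4} = (x - 4)(x + 3)^2.

{M1}: invariant factors x + 4, (x + 4)^2.

{M2, M4}: invariant factors (x - 4)(x + 3)^2.

{M3}: invariant factors x + 3, (x - 4)(x + 3).

Matrices are similar if and only if their invariant-factor lists agree; the partition into similarity classes is {M1}, {M2, M4}, {M3}.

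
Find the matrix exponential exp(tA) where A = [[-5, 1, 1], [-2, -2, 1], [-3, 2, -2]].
e^{tA} = [[(-t^2 - 4*t + 2)*e^{-3*t}/2, t*(t + 2)*e^{-3*t}/2, t*e^{-3*t}], [t*(-t - 4)*e^{-3*t}/2, (t^2/2 + t + 1)*e^{-3*t}, t*e^{-3*t}], [t*(-t - 6)*e^{-3*t}/2, t*(t + 4)*e^{-3*t}/2, (t + 1)*e^{-3*t}]]

A has Jordan form J = [[-3, 1, 0], [0, -3, 1], [0, 0, -3]] with A = PJP^{-1}, so e^{tA} = P e^{tJ} P^{-1}.

For a Jordan block J_k(λ), e^{tJ_k(λ)} = e^{λt} · (I + tN + t^2 N^2/2! + ... + t^{k-1} N^{k-1}/(k-1)!) where N is the nilpotent superdiagonal part.

Assembling the blocks and conjugating back gives the entries of e^{tA} as shown above.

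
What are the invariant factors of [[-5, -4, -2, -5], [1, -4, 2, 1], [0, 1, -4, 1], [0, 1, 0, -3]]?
x + 4, (x + 4)^3

The Jordan structure of A has elementary divisors (x + 4)^3, (x + 4). Arranging the block sizes at each eigenvalue in decreasing order and taking row products gives the invariant factors.

Invariant factors (smallest first, each dividing the next): x + 4, (x + 4)^3.

Check: the last factor (x + 4)^3 is the minimal polynomial, and the product (x + 4)^4 is the characteristic polynomial.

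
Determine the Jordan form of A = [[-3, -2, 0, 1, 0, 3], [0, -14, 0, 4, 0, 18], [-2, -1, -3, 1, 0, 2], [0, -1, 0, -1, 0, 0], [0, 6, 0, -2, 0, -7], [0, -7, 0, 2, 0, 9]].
J = [[-3, 1, 0, 0, 0, 0], [0, -3, 0, 0, 0, 0], [0, 0, -3, 1, 0, 0], [0, 0, 0, -3, 0, 0], [0, 0, 0, 0, 0, 1], [0, 0, 0, 0, 0, 0]]

The characteristic polynomial is det(xI - A) = x^2(x + 3)^4, so the eigenvalues are -3 (algebraic multiplicity 4), 0 (algebraic multiplicity 2).

For λ = -3: rank(A + 3I) = 4, rank((A + 3I)^2) = 2. The eigenspace has dimension 6 - 4 = 2, so there are 2 Jordan blocks; the rank sequence gives block sizes [2, 2].

For λ = 0: rank(A) = 5, rank(A^2) = 4. The eigenspace has dimension 6 - 5 = 1, so there is 1 Jordan block; the rank sequence gives block sizes [2].

Assembling the blocks gives the Jordan form J above.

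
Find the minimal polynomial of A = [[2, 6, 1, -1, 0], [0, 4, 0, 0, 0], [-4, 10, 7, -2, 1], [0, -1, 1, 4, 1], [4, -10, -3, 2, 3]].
m_A(x) = (x - 4)^3

The characteristic polynomial factors as (x - 4)^5. The minimal polynomial is ∏(x - λ)^{k_λ} where k_λ is the size of the largest Jordan block at λ.

For λ = 4: rank(A - 4I) = 3, and the largest Jordan block has size 3 (the smallest k with rank((A - 4I)^k) = rank((A - 4I)^(k+1))).

So m_A(x) = (x - 4)^3.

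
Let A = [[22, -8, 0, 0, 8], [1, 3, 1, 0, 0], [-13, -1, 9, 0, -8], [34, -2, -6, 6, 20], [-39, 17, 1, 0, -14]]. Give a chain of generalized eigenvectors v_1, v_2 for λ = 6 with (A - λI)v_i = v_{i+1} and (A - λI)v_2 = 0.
We seek v_1 ∈ ker((A - 6I)^2) \ ker(A - 6I), then set v_{i+1} = (A - 6I) v_i.

One such chain is v_1 = [[0, 0, 1, -2, 0]]^T, v_2 = [[0, 1, 3, -6, 1]]^T. Check: (A - 6I) v_2 = [[0, 0, 0, 0, 0]]^T = 0.

v_1 = [[0, 0, 1, -2, 0]]^T, v_2 = [[0, 1, 3, -6, 1]]^T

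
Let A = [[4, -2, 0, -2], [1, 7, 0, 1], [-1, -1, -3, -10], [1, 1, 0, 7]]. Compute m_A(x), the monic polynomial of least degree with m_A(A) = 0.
The characteristic polynomial factors as (x - 6)^3(x + 3). The minimal polynomial is ∏(x - λ)^{k_λ} where k_λ is the size of the largest Jordan block at λ.

For λ = -3: rank(A + 3I) = 3, and the largest Jordan block has size 1 (the smallest k with rank((A + 3I)^k) = rank((A + 3I)^(k+1))).
For λ = 6: rank(A - 6I) = 2, and the largest Jordan block has size 2 (the smallest k with rank((A - 6I)^k) = rank((A - 6I)^(k+1))).

So m_A(x) = (x - 6)^2(x + 3).

m_A(x) = (x - 6)^2(x + 3)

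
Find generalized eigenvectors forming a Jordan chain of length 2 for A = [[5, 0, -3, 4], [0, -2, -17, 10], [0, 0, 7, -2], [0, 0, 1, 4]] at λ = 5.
v_1 = [[-2, -1, 1, 1]]^T, v_2 = [[1, 0, 0, 0]]^T

We seek v_1 ∈ ker((A - 5I)^2) \ ker(A - 5I), then set v_{i+1} = (A - 5I) v_i.

One such chain is v_1 = [[-2, -1, 1, 1]]^T, v_2 = [[1, 0, 0, 0]]^T. Check: (A - 5I) v_2 = [[0, 0, 0, 0]]^T = 0.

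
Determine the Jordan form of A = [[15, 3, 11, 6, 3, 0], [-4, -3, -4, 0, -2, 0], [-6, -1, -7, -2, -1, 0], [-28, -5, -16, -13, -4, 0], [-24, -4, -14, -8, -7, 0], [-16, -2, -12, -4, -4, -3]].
J = [[-3, 1, 0, 0, 0, 0], [0, -3, 1, 0, 0, 0], [0, 0, -3, 0, 0, 0], [0, 0, 0, -3, 1, 0], [0, 0, 0, 0, -3, 0], [0, 0, 0, 0, 0, -3]]

The characteristic polynomial is det(xI - A) = (x + 3)^6, so the eigenvalues are -3 (algebraic multiplicity 6).

For λ = -3: rank(A + 3I) = 3, rank((A + 3I)^2) = 1, rank((A + 3I)^3) = 0. The eigenspace has dimension 6 - 3 = 3, so there are 3 Jordan blocks; the rank sequence gives block sizes [3, 2, 1].

Assembling the blocks gives the Jordan form J above.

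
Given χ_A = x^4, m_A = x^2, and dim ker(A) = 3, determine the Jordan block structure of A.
λ = 0: algebraic multiplicity 4 (exponent in χ_A), largest block size 2 (exponent in m_A), 3 blocks (geometric multiplicity). These force block sizes [2, 1, 1].

Jordan blocks: (0, 2), (0, 1), (0, 1)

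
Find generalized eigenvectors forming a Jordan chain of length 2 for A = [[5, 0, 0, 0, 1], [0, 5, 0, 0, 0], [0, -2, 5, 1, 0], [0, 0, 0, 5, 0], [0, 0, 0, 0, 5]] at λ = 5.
We seek v_1 ∈ ker((A - 5I)^2) \ ker(A - 5I), then set v_{i+1} = (A - 5I) v_i.

One such chain is v_1 = [[2, 0, 0, 0, 1]]^T, v_2 = [[1, 0, 0, 0, 0]]^T. Check: (A - 5I) v_2 = [[0, 0, 0, 0, 0]]^T = 0.

v_1 = [[2, 0, 0, 0, 1]]^T, v_2 = [[1, 0, 0, 0, 0]]^T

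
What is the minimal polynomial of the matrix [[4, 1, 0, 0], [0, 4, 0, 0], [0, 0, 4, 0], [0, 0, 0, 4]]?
m_A(x) = (x - 4)^2

The characteristic polynomial factors as (x - 4)^4. The minimal polynomial is ∏(x - λ)^{k_λ} where k_λ is the size of the largest Jordan block at λ.

For λ = 4: rank(A - 4I) = 1, and the largest Jordan block has size 2 (the smallest k with rank((A - 4I)^k) = rank((A - 4I)^(k+1))).

So m_A(x) = (x - 4)^2.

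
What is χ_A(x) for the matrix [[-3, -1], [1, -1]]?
χ_A(x) = (x + 2)^2

xI - A = [[x + 3, 1], [-1, x + 1]].

Expanding det(xI - A) along the first row:
det(xI - A) = + (x + 3)·det([[x + 1]]) - (1)·det([[-1]]).

Evaluating gives χ_A(x) = x^2 + 4x + 4 = (x + 2)^2.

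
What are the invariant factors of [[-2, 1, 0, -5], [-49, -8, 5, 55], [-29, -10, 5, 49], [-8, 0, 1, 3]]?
The Jordan structure of A has elementary divisors (x + 5)^2, (x - 4)^2. Arranging the block sizes at each eigenvalue in decreasing order and taking row products gives the invariant factors.

Invariant factors (smallest first, each dividing the next): (x - 4)^2(x + 5)^2.

Check: the last factor (x - 4)^2(x + 5)^2 is the minimal polynomial, and the product (x - 4)^2(x + 5)^2 is the characteristic polynomial.

(x - 4)^2(x + 5)^2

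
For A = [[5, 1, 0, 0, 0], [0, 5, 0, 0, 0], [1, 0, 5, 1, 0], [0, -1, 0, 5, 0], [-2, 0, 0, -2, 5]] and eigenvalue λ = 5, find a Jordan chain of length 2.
v_1 = [[2, 1, 0, 0, 0]]^T, v_2 = [[1, 0, 2, -1, -4]]^T

We seek v_1 ∈ ker((A - 5I)^2) \ ker(A - 5I), then set v_{i+1} = (A - 5I) v_i.

One such chain is v_1 = [[2, 1, 0, 0, 0]]^T, v_2 = [[1, 0, 2, -1, -4]]^T. Check: (A - 5I) v_2 = [[0, 0, 0, 0, 0]]^T = 0.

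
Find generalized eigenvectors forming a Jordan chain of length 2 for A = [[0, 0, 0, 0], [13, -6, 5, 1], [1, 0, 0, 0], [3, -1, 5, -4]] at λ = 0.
v_1 = [[1, 2, 0, 0]]^T, v_2 = [[0, 1, 1, 1]]^T

We seek v_1 ∈ ker(A^2) \ ker(A), then set v_{i+1} = A v_i.

One such chain is v_1 = [[1, 2, 0, 0]]^T, v_2 = [[0, 1, 1, 1]]^T. Check: A v_2 = [[0, 0, 0, 0]]^T = 0.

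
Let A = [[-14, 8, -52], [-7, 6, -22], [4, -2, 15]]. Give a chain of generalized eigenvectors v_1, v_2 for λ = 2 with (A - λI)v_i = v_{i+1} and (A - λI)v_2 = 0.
v_1 = [[9, 4, -2]]^T, v_2 = [[-8, -3, 2]]^T

We seek v_1 ∈ ker((A - 2I)^2) \ ker(A - 2I), then set v_{i+1} = (A - 2I) v_i.

One such chain is v_1 = [[9, 4, -2]]^T, v_2 = [[-8, -3, 2]]^T. Check: (A - 2I) v_2 = [[0, 0, 0]]^T = 0.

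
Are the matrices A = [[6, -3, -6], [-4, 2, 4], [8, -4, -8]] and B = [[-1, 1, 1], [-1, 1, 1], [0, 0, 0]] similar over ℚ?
Two matrices over a field are similar if and only if they have the same invariant factors.

Both A and B have characteristic polynomial x^3 and minimal polynomial x^2. Computing further, both have invariant factors x, x^2. Hence A and B are similar.

Yes.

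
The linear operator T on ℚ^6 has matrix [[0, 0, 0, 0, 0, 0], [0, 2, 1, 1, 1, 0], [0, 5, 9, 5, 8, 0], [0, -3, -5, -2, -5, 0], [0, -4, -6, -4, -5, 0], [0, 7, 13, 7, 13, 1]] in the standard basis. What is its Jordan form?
J = [[0, 0, 0, 0, 0, 0], [0, 1, 1, 0, 0, 0], [0, 0, 1, 1, 0, 0], [0, 0, 0, 1, 0, 0], [0, 0, 0, 0, 1, 0], [0, 0, 0, 0, 0, 1]]

The characteristic polynomial is det(xI - A) = x(x - 1)^5, so the eigenvalues are 0 (algebraic multiplicity 1), 1 (algebraic multiplicity 5).

For λ = 0: algebraic multiplicity 1 gives one 1×1 block.

For λ = 1: rank(A - I) = 3, rank((A - I)^2) = 2, rank((A - I)^3) = 1. The eigenspace has dimension 6 - 3 = 3, so there are 3 Jordan blocks; the rank sequence gives block sizes [3, 1, 1].

Assembling the blocks gives the Jordan form J above.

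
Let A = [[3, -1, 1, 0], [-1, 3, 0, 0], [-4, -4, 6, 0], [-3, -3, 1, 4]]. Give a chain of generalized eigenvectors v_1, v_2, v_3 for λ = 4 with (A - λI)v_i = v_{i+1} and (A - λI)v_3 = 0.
v_1 = [[0, 0, 1, 0]]^T, v_2 = [[1, 0, 2, 1]]^T, v_3 = [[1, -1, 0, -1]]^T

We seek v_1 ∈ ker((A - 4I)^3) \ ker((A - 4I)^2), then set v_{i+1} = (A - 4I) v_i.

One such chain is v_1 = [[0, 0, 1, 0]]^T, v_2 = [[1, 0, 2, 1]]^T, v_3 = [[1, -1, 0, -1]]^T. Check: (A - 4I) v_3 = [[0, 0, 0, 0]]^T = 0.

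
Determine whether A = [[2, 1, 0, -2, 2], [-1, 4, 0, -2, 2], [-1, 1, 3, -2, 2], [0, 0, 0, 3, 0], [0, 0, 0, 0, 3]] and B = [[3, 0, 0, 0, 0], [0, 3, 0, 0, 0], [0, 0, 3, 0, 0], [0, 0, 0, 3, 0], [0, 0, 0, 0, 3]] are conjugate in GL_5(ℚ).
Both have characteristic polynomial (x - 3)^5, but the minimal polynomial of A is (x - 3)^2 while the minimal polynomial of B is x - 3. The minimal polynomial is a similarity invariant, so A and B are not similar.

No.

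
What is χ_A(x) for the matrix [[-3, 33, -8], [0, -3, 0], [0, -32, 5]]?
χ_A(x) = (x - 5)(x + 3)^2

xI - A = [[x + 3, -33, 8], [0, x + 3, 0], [0, 32, x - 5]].

Expanding det(xI - A) along the first row:
det(xI - A) = + (x + 3)·det([[x + 3, 0], [32, x - 5]]) - (-33)·det([[0, 0], [0, x - 5]]) + (8)·det([[0, x + 3], [0, 32]]).

Evaluating gives χ_A(x) = x^3 + x^2 - 21x - 45 = (x - 5)(x + 3)^2.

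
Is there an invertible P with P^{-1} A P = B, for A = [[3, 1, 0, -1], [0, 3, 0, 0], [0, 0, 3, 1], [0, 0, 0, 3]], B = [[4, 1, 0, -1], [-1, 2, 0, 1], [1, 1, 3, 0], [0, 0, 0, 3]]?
Yes.

Two matrices over a field are similar if and only if they have the same invariant factors.

Both A and B have characteristic polynomial (x - 3)^4 and minimal polynomial (x - 3)^2. Computing further, both have invariant factors (x - 3)^2, (x - 3)^2. Hence A and B are similar.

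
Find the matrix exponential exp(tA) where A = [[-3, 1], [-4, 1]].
A has Jordan form J = [[-1, 1], [0, -1]] with A = PJP^{-1}, so e^{tA} = P e^{tJ} P^{-1}.

For a Jordan block J_k(λ), e^{tJ_k(λ)} = e^{λt} · (I + tN + t^2 N^2/2! + ... + t^{k-1} N^{k-1}/(k-1)!) where N is the nilpotent superdiagonal part.

Assembling the blocks and conjugating back gives the entries of e^{tA} as shown above.

e^{tA} = [[(1 - 2*t)*e^{-t}, t*e^{-t}], [-4*t*e^{-t}, (2*t + 1)*e^{-t}]]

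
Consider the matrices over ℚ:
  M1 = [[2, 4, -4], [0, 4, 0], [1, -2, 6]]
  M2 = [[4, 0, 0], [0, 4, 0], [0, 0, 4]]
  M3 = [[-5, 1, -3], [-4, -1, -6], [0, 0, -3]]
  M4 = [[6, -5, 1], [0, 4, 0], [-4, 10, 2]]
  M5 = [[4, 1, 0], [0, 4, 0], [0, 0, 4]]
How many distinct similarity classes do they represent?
Characteristic polynomials: χ_{M1} = (x - 4)^3, χ_{M2} = (x - 4)^3, χ_{M3} = (x + 3)^3, χ_{M4} = (x - 4)^3, χ_{M5} = (x - 4)^3.

{M1, M4, M5}: invariant factors x - 4, (x - 4)^2.

{M2}: invariant factors x - 4, x - 4, x - 4.

{M3}: invariant factors x + 3, (x + 3)^2.

Matrices are similar if and only if their invariant-factor lists agree; the partition into similarity classes is {M1, M4, M5}, {M2}, {M3}.

3 classes: {M1, M4, M5}, {M2}, {M3}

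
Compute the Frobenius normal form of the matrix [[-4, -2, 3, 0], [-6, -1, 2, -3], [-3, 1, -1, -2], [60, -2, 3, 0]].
R = [[0, 0, 0, -64], [1, 0, 0, 0], [0, 1, 0, -4], [0, 0, 1, -6]]

The invariant factors of A (the non-unit diagonal entries of the Smith normal form of xI - A over ℚ[x]) are (x + 4)^2(x^2 - 2x + 4), each dividing the next. The characteristic polynomial is their product, (x + 4)^2(x^2 - 2x + 4).

The rational canonical form is the block-diagonal matrix of companion matrices C(f_i):
R = [[0, 0, 0, -64], [1, 0, 0, 0], [0, 1, 0, -4], [0, 0, 1, -6]].

Note the characteristic polynomial does not split into linear factors over ℚ, so A has no Jordan form over ℚ; the rational canonical form exists over any field.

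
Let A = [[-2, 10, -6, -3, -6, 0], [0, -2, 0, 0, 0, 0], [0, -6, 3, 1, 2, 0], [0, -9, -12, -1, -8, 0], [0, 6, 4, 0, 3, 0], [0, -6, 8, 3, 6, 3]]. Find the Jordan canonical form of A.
The characteristic polynomial is det(xI - A) = (x - 3)^2(x - 1)^2(x + 2)^2, so the eigenvalues are -2 (algebraic multiplicity 2), 1 (algebraic multiplicity 2), 3 (algebraic multiplicity 2).

For λ = -2: rank(A + 2I) = 5, rank((A + 2I)^2) = 4. The eigenspace has dimension 6 - 5 = 1, so there is 1 Jordan block; the rank sequence gives block sizes [2].

For λ = 1: rank(A - I) = 5, rank((A - I)^2) = 4. The eigenspace has dimension 6 - 5 = 1, so there is 1 Jordan block; the rank sequence gives block sizes [2].

For λ = 3: rank(A - 3I) = 4. The eigenspace has dimension 6 - 4 = 2, so there are 2 Jordan blocks; the rank sequence gives block sizes [1, 1].

Assembling the blocks gives the Jordan form J above.

J = [[-2, 1, 0, 0, 0, 0], [0, -2, 0, 0, 0, 0], [0, 0, 1, 1, 0, 0], [0, 0, 0, 1, 0, 0], [0, 0, 0, 0, 3, 0], [0, 0, 0, 0, 0, 3]]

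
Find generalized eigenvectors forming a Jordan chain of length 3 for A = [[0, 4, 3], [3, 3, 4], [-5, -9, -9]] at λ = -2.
We seek v_1 ∈ ker((A + 2I)^3) \ ker((A + 2I)^2), then set v_{i+1} = (A + 2I) v_i.

One such chain is v_1 = [[5, 7, -13]]^T, v_2 = [[-1, -2, 3]]^T, v_3 = [[-1, -1, 2]]^T. Check: (A + 2I) v_3 = [[0, 0, 0]]^T = 0.

v_1 = [[5, 7, -13]]^T, v_2 = [[-1, -2, 3]]^T, v_3 = [[-1, -1, 2]]^T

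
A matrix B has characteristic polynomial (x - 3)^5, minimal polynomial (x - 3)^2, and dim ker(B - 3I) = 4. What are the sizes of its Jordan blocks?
Jordan blocks: (3, 2), (3, 1), (3, 1), (3, 1)

λ = 3: algebraic multiplicity 5 (exponent in χ_B), largest block size 2 (exponent in m_B), 4 blocks (geometric multiplicity). These force block sizes [2, 1, 1, 1].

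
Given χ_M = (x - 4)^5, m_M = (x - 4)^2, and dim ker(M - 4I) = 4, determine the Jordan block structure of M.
λ = 4: algebraic multiplicity 5 (exponent in χ_M), largest block size 2 (exponent in m_M), 4 blocks (geometric multiplicity). These force block sizes [2, 1, 1, 1].

Jordan blocks: (4, 2), (4, 1), (4, 1), (4, 1)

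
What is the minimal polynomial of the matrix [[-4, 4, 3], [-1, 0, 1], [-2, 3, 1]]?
The characteristic polynomial factors as (x + 1)^3. The minimal polynomial is ∏(x - λ)^{k_λ} where k_λ is the size of the largest Jordan block at λ.

For λ = -1: rank(A + I) = 2, and the largest Jordan block has size 3 (the smallest k with rank((A + I)^k) = rank((A + I)^(k+1))).

So m_A(x) = (x + 1)^3.

m_A(x) = (x + 1)^3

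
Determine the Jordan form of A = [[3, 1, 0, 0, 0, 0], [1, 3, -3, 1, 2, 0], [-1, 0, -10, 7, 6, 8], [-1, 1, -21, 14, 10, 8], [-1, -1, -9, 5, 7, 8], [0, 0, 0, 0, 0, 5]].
J = [[3, 1, 0, 0, 0, 0], [0, 3, 1, 0, 0, 0], [0, 0, 3, 0, 0, 0], [0, 0, 0, 3, 0, 0], [0, 0, 0, 0, 5, 0], [0, 0, 0, 0, 0, 5]]

The characteristic polynomial is det(xI - A) = (x - 5)^2(x - 3)^4, so the eigenvalues are 3 (algebraic multiplicity 4), 5 (algebraic multiplicity 2).

For λ = 3: rank(A - 3I) = 4, rank((A - 3I)^2) = 3, rank((A - 3I)^3) = 2. The eigenspace has dimension 6 - 4 = 2, so there are 2 Jordan blocks; the rank sequence gives block sizes [3, 1].

For λ = 5: rank(A - 5I) = 4. The eigenspace has dimension 6 - 4 = 2, so there are 2 Jordan blocks; the rank sequence gives block sizes [1, 1].

Assembling the blocks gives the Jordan form J above.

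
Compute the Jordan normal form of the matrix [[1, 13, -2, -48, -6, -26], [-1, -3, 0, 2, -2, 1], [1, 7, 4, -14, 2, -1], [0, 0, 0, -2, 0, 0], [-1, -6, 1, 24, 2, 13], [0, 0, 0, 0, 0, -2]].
J = [[-2, 1, 0, 0, 0, 0], [0, -2, 1, 0, 0, 0], [0, 0, -2, 0, 0, 0], [0, 0, 0, -2, 0, 0], [0, 0, 0, 0, 4, 1], [0, 0, 0, 0, 0, 4]]

The characteristic polynomial is det(xI - A) = (x - 4)^2(x + 2)^4, so the eigenvalues are -2 (algebraic multiplicity 4), 4 (algebraic multiplicity 2).

For λ = -2: rank(A + 2I) = 4, rank((A + 2I)^2) = 3, rank((A + 2I)^3) = 2. The eigenspace has dimension 6 - 4 = 2, so there are 2 Jordan blocks; the rank sequence gives block sizes [3, 1].

For λ = 4: rank(A - 4I) = 5, rank((A - 4I)^2) = 4. The eigenspace has dimension 6 - 5 = 1, so there is 1 Jordan block; the rank sequence gives block sizes [2].

Assembling the blocks gives the Jordan form J above.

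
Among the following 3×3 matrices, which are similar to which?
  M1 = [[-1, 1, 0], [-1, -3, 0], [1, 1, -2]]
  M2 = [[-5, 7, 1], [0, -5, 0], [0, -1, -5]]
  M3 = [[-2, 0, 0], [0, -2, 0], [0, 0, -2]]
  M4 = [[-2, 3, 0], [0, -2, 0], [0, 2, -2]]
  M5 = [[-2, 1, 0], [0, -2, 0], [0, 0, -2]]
3 classes: {M1, M4, M5}, {M2}, {M3}

Characteristic polynomials: χ_{M1} = (x + 2)^3, χ_{M2} = (x + 5)^3, χ_{M3} = (x + 2)^3, χ_{M4} = (x + 2)^3, χ_{M5} = (x + 2)^3.

{M1, M4, M5}: invariant factors x + 2, (x + 2)^2.

{M2}: invariant factors (x + 5)^3.

{M3}: invariant factors x + 2, x + 2, x + 2.

Matrices are similar if and only if their invariant-factor lists agree; the partition into similarity classes is {M1, M4, M5}, {M2}, {M3}.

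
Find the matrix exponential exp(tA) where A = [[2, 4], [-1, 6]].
A has Jordan form J = [[4, 1], [0, 4]] with A = PJP^{-1}, so e^{tA} = P e^{tJ} P^{-1}.

For a Jordan block J_k(λ), e^{tJ_k(λ)} = e^{λt} · (I + tN + t^2 N^2/2! + ... + t^{k-1} N^{k-1}/(k-1)!) where N is the nilpotent superdiagonal part.

Assembling the blocks and conjugating back gives the entries of e^{tA} as shown above.

e^{tA} = [[(1 - 2*t)*e^{4*t}, 4*t*e^{4*t}], [-t*e^{4*t}, (2*t + 1)*e^{4*t}]]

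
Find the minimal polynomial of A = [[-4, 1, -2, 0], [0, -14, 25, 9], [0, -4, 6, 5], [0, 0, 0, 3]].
m_A(x) = (x - 3)(x + 4)^3

The characteristic polynomial factors as (x - 3)(x + 4)^3. The minimal polynomial is ∏(x - λ)^{k_λ} where k_λ is the size of the largest Jordan block at λ.

For λ = -4: rank(A + 4I) = 3, and the largest Jordan block has size 3 (the smallest k with rank((A + 4I)^k) = rank((A + 4I)^(k+1))).
For λ = 3: rank(A - 3I) = 3, and the largest Jordan block has size 1 (the smallest k with rank((A - 3I)^k) = rank((A - 3I)^(k+1))).

So m_A(x) = (x - 3)(x + 4)^3.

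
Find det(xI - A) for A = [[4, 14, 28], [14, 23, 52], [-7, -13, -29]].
χ_A(x) = (x - 4)(x + 3)^2

xI - A = [[x - 4, -14, -28], [-14, x - 23, -52], [7, 13, x + 29]].

Expanding det(xI - A) along the first row:
det(xI - A) = + (x - 4)·det([[x - 23, -52], [13, x + 29]]) - (-14)·det([[-14, -52], [7, x + 29]]) + (-28)·det([[-14, x - 23], [7, 13]]).

Evaluating gives χ_A(x) = x^3 + 2x^2 - 15x - 36 = (x - 4)(x + 3)^2.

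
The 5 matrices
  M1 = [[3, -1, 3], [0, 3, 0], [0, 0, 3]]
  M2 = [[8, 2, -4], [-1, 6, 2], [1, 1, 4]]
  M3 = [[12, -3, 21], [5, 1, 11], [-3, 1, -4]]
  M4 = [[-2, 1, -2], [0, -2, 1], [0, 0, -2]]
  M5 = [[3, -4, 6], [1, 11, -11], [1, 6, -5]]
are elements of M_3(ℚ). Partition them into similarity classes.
4 classes: {M1}, {M2}, {M3, M5}, {M4}

Characteristic polynomials: χ_{M1} = (x - 3)^3, χ_{M2} = (x - 6)^3, χ_{M3} = (x - 3)^3, χ_{M4} = (x + 2)^3, χ_{M5} = (x - 3)^3.

{M1}: invariant factors x - 3, (x - 3)^2.

{M2}: invariant factors (x - 6)^3.

{M3, M5}: invariant factors (x - 3)^3.

{M4}: invariant factors (x + 2)^3.

Matrices are similar if and only if their invariant-factor lists agree; the partition into similarity classes is {M1}, {M2}, {M3, M5}, {M4}.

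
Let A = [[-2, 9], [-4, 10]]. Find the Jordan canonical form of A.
J = [[4, 1], [0, 4]]

The characteristic polynomial is det(xI - A) = (x - 4)^2, so the eigenvalues are 4 (algebraic multiplicity 2).

For λ = 4: rank(A - 4I) = 1, rank((A - 4I)^2) = 0. The eigenspace has dimension 2 - 1 = 1, so there is 1 Jordan block; the rank sequence gives block sizes [2].

Assembling the blocks gives the Jordan form J above.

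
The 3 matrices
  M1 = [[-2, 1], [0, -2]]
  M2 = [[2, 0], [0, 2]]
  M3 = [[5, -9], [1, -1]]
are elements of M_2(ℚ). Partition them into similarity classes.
3 classes: {M1}, {M2}, {M3}

Characteristic polynomials: χ_{M1} = (x + 2)^2, χ_{M2} = (x - 2)^2, χ_{M3} = (x - 2)^2.

{M1}: invariant factors (x + 2)^2.

{M2}: invariant factors x - 2, x - 2.

{M3}: invariant factors (x - 2)^2.

Matrices are similar if and only if their invariant-factor lists agree; the partition into similarity classes is {M1}, {M2}, {M3}.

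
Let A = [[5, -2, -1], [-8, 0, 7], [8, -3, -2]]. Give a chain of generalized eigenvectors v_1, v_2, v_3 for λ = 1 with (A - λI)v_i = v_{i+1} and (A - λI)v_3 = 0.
v_1 = [[0, 1, 0]]^T, v_2 = [[-2, -1, -3]]^T, v_3 = [[-3, -4, -4]]^T

We seek v_1 ∈ ker((A - I)^3) \ ker((A - I)^2), then set v_{i+1} = (A - I) v_i.

One such chain is v_1 = [[0, 1, 0]]^T, v_2 = [[-2, -1, -3]]^T, v_3 = [[-3, -4, -4]]^T. Check: (A - I) v_3 = [[0, 0, 0]]^T = 0.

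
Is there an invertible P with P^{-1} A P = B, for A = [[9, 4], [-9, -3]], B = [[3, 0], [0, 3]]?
Both have characteristic polynomial (x - 3)^2, but the minimal polynomial of A is (x - 3)^2 while the minimal polynomial of B is x - 3. The minimal polynomial is a similarity invariant, so A and B are not similar.

No.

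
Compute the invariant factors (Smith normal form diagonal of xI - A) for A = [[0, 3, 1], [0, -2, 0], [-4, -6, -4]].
The Jordan structure of A has elementary divisors (x + 2)^2, (x + 2). Arranging the block sizes at each eigenvalue in decreasing order and taking row products gives the invariant factors.

Invariant factors (smallest first, each dividing the next): x + 2, (x + 2)^2.

Check: the last factor (x + 2)^2 is the minimal polynomial, and the product (x + 2)^3 is the characteristic polynomial.

x + 2, (x + 2)^2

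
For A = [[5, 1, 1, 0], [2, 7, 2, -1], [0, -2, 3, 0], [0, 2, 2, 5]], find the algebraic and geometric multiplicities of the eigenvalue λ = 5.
algebraic multiplicity 4, geometric multiplicity 2

The characteristic polynomial is (x - 5)^4, so the factor x - 5 appears with exponent 4: the algebraic multiplicity is 4.

rank(A - 5I) = 2, so the eigenspace has dimension 4 - 2 = 2: the geometric multiplicity is 2.

Since 2 < 4, A is not diagonalizable.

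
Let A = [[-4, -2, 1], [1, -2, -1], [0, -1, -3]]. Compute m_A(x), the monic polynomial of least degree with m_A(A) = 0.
m_A(x) = (x + 3)^3

The characteristic polynomial factors as (x + 3)^3. The minimal polynomial is ∏(x - λ)^{k_λ} where k_λ is the size of the largest Jordan block at λ.

For λ = -3: rank(A + 3I) = 2, and the largest Jordan block has size 3 (the smallest k with rank((A + 3I)^k) = rank((A + 3I)^(k+1))).

So m_A(x) = (x + 3)^3.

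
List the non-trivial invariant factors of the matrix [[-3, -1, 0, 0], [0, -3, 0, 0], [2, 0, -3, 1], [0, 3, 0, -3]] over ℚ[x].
The Jordan structure of A has elementary divisors (x + 3)^3, (x + 3). Arranging the block sizes at each eigenvalue in decreasing order and taking row products gives the invariant factors.

Invariant factors (smallest first, each dividing the next): x + 3, (x + 3)^3.

Check: the last factor (x + 3)^3 is the minimal polynomial, and the product (x + 3)^4 is the characteristic polynomial.

x + 3, (x + 3)^3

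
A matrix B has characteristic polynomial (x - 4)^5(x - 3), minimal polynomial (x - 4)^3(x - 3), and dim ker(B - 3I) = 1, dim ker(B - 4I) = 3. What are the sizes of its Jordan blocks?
Jordan blocks: (3, 1), (4, 3), (4, 1), (4, 1)

λ = 3: algebraic multiplicity 1 (exponent in χ_B), largest block size 1 (exponent in m_B), 1 block (geometric multiplicity). This forces block sizes [1].
λ = 4: algebraic multiplicity 5 (exponent in χ_B), largest block size 3 (exponent in m_B), 3 blocks (geometric multiplicity). These force block sizes [3, 1, 1].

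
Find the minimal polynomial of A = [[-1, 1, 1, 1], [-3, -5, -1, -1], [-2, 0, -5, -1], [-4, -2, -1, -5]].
m_A(x) = (x + 4)^2

The characteristic polynomial factors as (x + 4)^4. The minimal polynomial is ∏(x - λ)^{k_λ} where k_λ is the size of the largest Jordan block at λ.

For λ = -4: rank(A + 4I) = 2, and the largest Jordan block has size 2 (the smallest k with rank((A + 4I)^k) = rank((A + 4I)^(k+1))).

So m_A(x) = (x + 4)^2.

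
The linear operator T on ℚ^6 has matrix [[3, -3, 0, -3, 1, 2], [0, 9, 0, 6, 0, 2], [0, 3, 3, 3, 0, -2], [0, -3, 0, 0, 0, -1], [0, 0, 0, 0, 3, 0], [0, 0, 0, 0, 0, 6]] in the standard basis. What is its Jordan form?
J = [[3, 1, 0, 0, 0, 0], [0, 3, 0, 0, 0, 0], [0, 0, 3, 0, 0, 0], [0, 0, 0, 3, 0, 0], [0, 0, 0, 0, 6, 1], [0, 0, 0, 0, 0, 6]]

The characteristic polynomial is det(xI - A) = (x - 6)^2(x - 3)^4, so the eigenvalues are 3 (algebraic multiplicity 4), 6 (algebraic multiplicity 2).

For λ = 3: rank(A - 3I) = 3, rank((A - 3I)^2) = 2. The eigenspace has dimension 6 - 3 = 3, so there are 3 Jordan blocks; the rank sequence gives block sizes [2, 1, 1].

For λ = 6: rank(A - 6I) = 5, rank((A - 6I)^2) = 4. The eigenspace has dimension 6 - 5 = 1, so there is 1 Jordan block; the rank sequence gives block sizes [2].

Assembling the blocks gives the Jordan form J above.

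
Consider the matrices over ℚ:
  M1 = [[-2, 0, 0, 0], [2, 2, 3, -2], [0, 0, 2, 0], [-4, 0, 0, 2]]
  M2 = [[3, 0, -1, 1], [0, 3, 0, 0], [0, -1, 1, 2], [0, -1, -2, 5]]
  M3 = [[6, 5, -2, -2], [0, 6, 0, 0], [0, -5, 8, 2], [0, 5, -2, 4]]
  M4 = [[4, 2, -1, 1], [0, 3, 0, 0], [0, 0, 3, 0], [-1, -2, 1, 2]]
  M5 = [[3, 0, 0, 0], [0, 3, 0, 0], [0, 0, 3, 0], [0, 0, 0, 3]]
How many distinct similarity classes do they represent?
Characteristic polynomials: χ_{M1} = (x - 2)^3(x + 2), χ_{M2} = (x - 3)^4, χ_{M3} = (x - 6)^4, χ_{M4} = (x - 3)^4, χ_{M5} = (x - 3)^4.

{M1}: invariant factors x - 2, (x - 2)^2(x + 2).

{M2}: invariant factors (x - 3)^2, (x - 3)^2.

{M3}: invariant factors x - 6, x - 6, (x - 6)^2.

{M4}: invariant factors x - 3, x - 3, (x - 3)^2.

{M5}: invariant factors x - 3, x - 3, x - 3, x - 3.

Matrices are similar if and only if their invariant-factor lists agree; the partition into similarity classes is {M1}, {M2}, {M3}, {M4}, {M5}.

5 classes: {M1}, {M2}, {M3}, {M4}, {M5}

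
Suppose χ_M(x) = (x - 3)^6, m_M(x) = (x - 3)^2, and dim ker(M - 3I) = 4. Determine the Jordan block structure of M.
Jordan blocks: (3, 2), (3, 2), (3, 1), (3, 1)

λ = 3: algebraic multiplicity 6 (exponent in χ_M), largest block size 2 (exponent in m_M), 4 blocks (geometric multiplicity). These force block sizes [2, 2, 1, 1].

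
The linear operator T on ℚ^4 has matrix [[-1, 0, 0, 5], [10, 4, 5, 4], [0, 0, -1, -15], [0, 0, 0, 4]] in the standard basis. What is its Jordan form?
J = [[-1, 0, 0, 0], [0, -1, 0, 0], [0, 0, 4, 1], [0, 0, 0, 4]]

The characteristic polynomial is det(xI - A) = (x - 4)^2(x + 1)^2, so the eigenvalues are -1 (algebraic multiplicity 2), 4 (algebraic multiplicity 2).

For λ = -1: rank(A + I) = 2. The eigenspace has dimension 4 - 2 = 2, so there are 2 Jordan blocks; the rank sequence gives block sizes [1, 1].

For λ = 4: rank(A - 4I) = 3, rank((A - 4I)^2) = 2. The eigenspace has dimension 4 - 3 = 1, so there is 1 Jordan block; the rank sequence gives block sizes [2].

Assembling the blocks gives the Jordan form J above.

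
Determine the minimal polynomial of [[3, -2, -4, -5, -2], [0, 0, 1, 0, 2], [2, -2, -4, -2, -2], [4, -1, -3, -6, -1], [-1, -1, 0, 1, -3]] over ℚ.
The characteristic polynomial factors as (x + 2)^5. The minimal polynomial is ∏(x - λ)^{k_λ} where k_λ is the size of the largest Jordan block at λ.

For λ = -2: rank(A + 2I) = 3, and the largest Jordan block has size 3 (the smallest k with rank((A + 2I)^k) = rank((A + 2I)^(k+1))).

So m_A(x) = (x + 2)^3.

m_A(x) = (x + 2)^3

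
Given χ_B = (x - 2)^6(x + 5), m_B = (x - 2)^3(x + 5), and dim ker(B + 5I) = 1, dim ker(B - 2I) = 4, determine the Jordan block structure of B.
λ = -5: algebraic multiplicity 1 (exponent in χ_B), largest block size 1 (exponent in m_B), 1 block (geometric multiplicity). This forces block sizes [1].
λ = 2: algebraic multiplicity 6 (exponent in χ_B), largest block size 3 (exponent in m_B), 4 blocks (geometric multiplicity). These force block sizes [3, 1, 1, 1].

Jordan blocks: (-5, 1), (2, 3), (2, 1), (2, 1), (2, 1)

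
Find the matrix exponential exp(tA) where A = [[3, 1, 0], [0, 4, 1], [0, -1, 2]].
A has Jordan form J = [[3, 1, 0], [0, 3, 1], [0, 0, 3]] with A = PJP^{-1}, so e^{tA} = P e^{tJ} P^{-1}.

For a Jordan block J_k(λ), e^{tJ_k(λ)} = e^{λt} · (I + tN + t^2 N^2/2! + ... + t^{k-1} N^{k-1}/(k-1)!) where N is the nilpotent superdiagonal part.

Assembling the blocks and conjugating back gives the entries of e^{tA} as shown above.

e^{tA} = [[e^{3*t}, t*(t + 2)*e^{3*t}/2, t^2*e^{3*t}/2], [0, (t + 1)*e^{3*t}, t*e^{3*t}], [0, -t*e^{3*t}, (1 - t)*e^{3*t}]]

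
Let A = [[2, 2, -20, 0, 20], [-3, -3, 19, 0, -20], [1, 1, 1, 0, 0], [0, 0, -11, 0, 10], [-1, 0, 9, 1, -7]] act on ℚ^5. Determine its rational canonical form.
The invariant factors of A (the non-unit diagonal entries of the Smith normal form of xI - A over ℚ[x]) are x, x^2(x + 2)(x + 5), each dividing the next. The characteristic polynomial is their product, x^3(x + 2)(x + 5).

The rational canonical form is the block-diagonal matrix of companion matrices C(f_i):
R = [[0, 0, 0, 0, 0], [0, 0, 0, 0, 0], [0, 1, 0, 0, 0], [0, 0, 1, 0, -10], [0, 0, 0, 1, -7]].

R = [[0, 0, 0, 0, 0], [0, 0, 0, 0, 0], [0, 1, 0, 0, 0], [0, 0, 1, 0, -10], [0, 0, 0, 1, -7]]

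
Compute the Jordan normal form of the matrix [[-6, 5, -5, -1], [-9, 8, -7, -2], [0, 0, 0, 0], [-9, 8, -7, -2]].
The characteristic polynomial is det(xI - A) = x^4, so the eigenvalues are 0 (algebraic multiplicity 4).

For λ = 0: rank(A) = 2, rank(A^2) = 1, rank(A^3) = 0. The eigenspace has dimension 4 - 2 = 2, so there are 2 Jordan blocks; the rank sequence gives block sizes [3, 1].

Assembling the blocks gives the Jordan form J above.

J = [[0, 1, 0, 0], [0, 0, 1, 0], [0, 0, 0, 0], [0, 0, 0, 0]]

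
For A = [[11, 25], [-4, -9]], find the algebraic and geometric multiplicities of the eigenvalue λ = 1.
The characteristic polynomial is (x - 1)^2, so the factor x - 1 appears with exponent 2: the algebraic multiplicity is 2.

rank(A - I) = 1, so the eigenspace has dimension 2 - 1 = 1: the geometric multiplicity is 1.

Since 1 < 2, A is not diagonalizable.

algebraic multiplicity 2, geometric multiplicity 1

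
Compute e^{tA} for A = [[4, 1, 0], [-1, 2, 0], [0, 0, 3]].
e^{tA} = [[(t + 1)*e^{3*t}, t*e^{3*t}, 0], [-t*e^{3*t}, (1 - t)*e^{3*t}, 0], [0, 0, e^{3*t}]]

A has Jordan form J = [[3, 1, 0], [0, 3, 0], [0, 0, 3]] with A = PJP^{-1}, so e^{tA} = P e^{tJ} P^{-1}.

For a Jordan block J_k(λ), e^{tJ_k(λ)} = e^{λt} · (I + tN + t^2 N^2/2! + ... + t^{k-1} N^{k-1}/(k-1)!) where N is the nilpotent superdiagonal part.

Assembling the blocks and conjugating back gives the entries of e^{tA} as shown above.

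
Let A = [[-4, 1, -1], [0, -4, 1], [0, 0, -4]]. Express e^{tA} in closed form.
e^{tA} = [[e^{-4*t}, t*e^{-4*t}, t*(t - 2)*e^{-4*t}/2], [0, e^{-4*t}, t*e^{-4*t}], [0, 0, e^{-4*t}]]

A has Jordan form J = [[-4, 1, 0], [0, -4, 1], [0, 0, -4]] with A = PJP^{-1}, so e^{tA} = P e^{tJ} P^{-1}.

For a Jordan block J_k(λ), e^{tJ_k(λ)} = e^{λt} · (I + tN + t^2 N^2/2! + ... + t^{k-1} N^{k-1}/(k-1)!) where N is the nilpotent superdiagonal part.

Assembling the blocks and conjugating back gives the entries of e^{tA} as shown above.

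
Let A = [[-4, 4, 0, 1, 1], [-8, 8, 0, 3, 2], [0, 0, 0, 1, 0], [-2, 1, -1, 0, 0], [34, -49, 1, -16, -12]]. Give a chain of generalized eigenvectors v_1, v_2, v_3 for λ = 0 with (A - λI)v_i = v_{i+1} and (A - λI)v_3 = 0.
v_1 = [[0, 1, 0, 0, -4]]^T, v_2 = [[0, 0, 0, 1, -1]]^T, v_3 = [[0, 1, 1, 0, -4]]^T

We seek v_1 ∈ ker(A^3) \ ker(A^2), then set v_{i+1} = A v_i.

One such chain is v_1 = [[0, 1, 0, 0, -4]]^T, v_2 = [[0, 0, 0, 1, -1]]^T, v_3 = [[0, 1, 1, 0, -4]]^T. Check: A v_3 = [[0, 0, 0, 0, 0]]^T = 0.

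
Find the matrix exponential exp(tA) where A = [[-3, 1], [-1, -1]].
e^{tA} = [[(1 - t)*e^{-2*t}, t*e^{-2*t}], [-t*e^{-2*t}, (t + 1)*e^{-2*t}]]

A has Jordan form J = [[-2, 1], [0, -2]] with A = PJP^{-1}, so e^{tA} = P e^{tJ} P^{-1}.

For a Jordan block J_k(λ), e^{tJ_k(λ)} = e^{λt} · (I + tN + t^2 N^2/2! + ... + t^{k-1} N^{k-1}/(k-1)!) where N is the nilpotent superdiagonal part.

Assembling the blocks and conjugating back gives the entries of e^{tA} as shown above.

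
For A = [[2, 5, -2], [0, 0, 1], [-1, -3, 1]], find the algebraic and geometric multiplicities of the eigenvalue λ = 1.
algebraic multiplicity 3, geometric multiplicity 1

The characteristic polynomial is (x - 1)^3, so the factor x - 1 appears with exponent 3: the algebraic multiplicity is 3.

rank(A - I) = 2, so the eigenspace has dimension 3 - 2 = 1: the geometric multiplicity is 1.

Since 1 < 3, A is not diagonalizable.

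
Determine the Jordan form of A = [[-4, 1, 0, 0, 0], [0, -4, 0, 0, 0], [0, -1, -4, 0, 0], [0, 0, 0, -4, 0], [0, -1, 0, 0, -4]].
The characteristic polynomial is det(xI - A) = (x + 4)^5, so the eigenvalues are -4 (algebraic multiplicity 5).

For λ = -4: rank(A + 4I) = 1, rank((A + 4I)^2) = 0. The eigenspace has dimension 5 - 1 = 4, so there are 4 Jordan blocks; the rank sequence gives block sizes [2, 1, 1, 1].

Assembling the blocks gives the Jordan form J above.

J = [[-4, 1, 0, 0, 0], [0, -4, 0, 0, 0], [0, 0, -4, 0, 0], [0, 0, 0, -4, 0], [0, 0, 0, 0, -4]]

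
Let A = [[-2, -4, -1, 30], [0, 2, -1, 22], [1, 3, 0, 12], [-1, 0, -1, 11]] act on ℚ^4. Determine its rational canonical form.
R = [[0, 0, 0, -32], [1, 0, 0, 64], [0, 1, 0, -42], [0, 0, 1, 11]]

The invariant factors of A (the non-unit diagonal entries of the Smith normal form of xI - A over ℚ[x]) are (x - 4)^2(x - 2)(x - 1), each dividing the next. The characteristic polynomial is their product, (x - 4)^2(x - 2)(x - 1).

The rational canonical form is the block-diagonal matrix of companion matrices C(f_i):
R = [[0, 0, 0, -32], [1, 0, 0, 64], [0, 1, 0, -42], [0, 0, 1, 11]].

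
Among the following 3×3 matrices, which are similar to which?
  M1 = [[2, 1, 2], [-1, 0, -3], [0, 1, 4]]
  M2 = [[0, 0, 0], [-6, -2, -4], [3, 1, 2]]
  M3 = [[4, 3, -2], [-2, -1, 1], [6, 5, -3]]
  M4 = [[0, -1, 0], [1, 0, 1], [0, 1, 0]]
3 classes: {M1}, {M2}, {M3, M4}

Characteristic polynomials: χ_{M1} = (x - 2)^3, χ_{M2} = x^3, χ_{M3} = x^3, χ_{M4} = x^3.

{M1}: invariant factors (x - 2)^3.

{M2}: invariant factors x, x^2.

{M3, M4}: invariant factors x^3.

Matrices are similar if and only if their invariant-factor lists agree; the partition into similarity classes is {M1}, {M2}, {M3, M4}.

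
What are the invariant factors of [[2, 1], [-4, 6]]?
(x - 4)^2

The Jordan structure of A has elementary divisors (x - 4)^2. Arranging the block sizes at each eigenvalue in decreasing order and taking row products gives the invariant factors.

Invariant factors (smallest first, each dividing the next): (x - 4)^2.

Check: the last factor (x - 4)^2 is the minimal polynomial, and the product (x - 4)^2 is the characteristic polynomial.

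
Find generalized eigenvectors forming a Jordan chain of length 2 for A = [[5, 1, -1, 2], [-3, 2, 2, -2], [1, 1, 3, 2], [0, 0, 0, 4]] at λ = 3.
v_1 = [[0, 1, 0, 0]]^T, v_2 = [[1, -1, 1, 0]]^T

We seek v_1 ∈ ker((A - 3I)^2) \ ker(A - 3I), then set v_{i+1} = (A - 3I) v_i.

One such chain is v_1 = [[0, 1, 0, 0]]^T, v_2 = [[1, -1, 1, 0]]^T. Check: (A - 3I) v_2 = [[0, 0, 0, 0]]^T = 0.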